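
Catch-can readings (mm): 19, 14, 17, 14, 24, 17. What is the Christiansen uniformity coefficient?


mean = 17.500000 mm
MAD = 2.666667 mm
CU = (1 - 2.666667/17.500000)*100

84.7619 %


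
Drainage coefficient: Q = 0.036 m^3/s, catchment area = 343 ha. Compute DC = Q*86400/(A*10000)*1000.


DC = Q * 86400 / (A * 10000) * 1000
DC = 0.036 * 86400 / (343 * 10000) * 1000
DC = 3110400.0000 / 3430000

0.9068 mm/day


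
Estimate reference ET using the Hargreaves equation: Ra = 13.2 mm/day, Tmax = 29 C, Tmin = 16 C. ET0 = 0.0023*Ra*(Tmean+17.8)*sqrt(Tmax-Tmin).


Tmean = (Tmax + Tmin)/2 = (29 + 16)/2 = 22.5
ET0 = 0.0023 * 13.2 * (22.5 + 17.8) * sqrt(29 - 16)
ET0 = 0.0023 * 13.2 * 40.3 * 3.605551

4.4114 mm/day


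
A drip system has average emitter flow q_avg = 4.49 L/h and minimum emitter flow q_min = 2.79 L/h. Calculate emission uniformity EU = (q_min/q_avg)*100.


EU = (q_min/q_avg)*100 = (2.79/4.49)*100 = 62.1381%

62.1381 %


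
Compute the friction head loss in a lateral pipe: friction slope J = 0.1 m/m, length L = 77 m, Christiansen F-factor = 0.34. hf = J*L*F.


hf = J * L * F = 0.1 * 77 * 0.34 = 2.6180 m

2.6180 m


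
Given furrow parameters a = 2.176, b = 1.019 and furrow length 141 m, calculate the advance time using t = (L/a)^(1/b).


t = (L/a)^(1/b)
t = (141/2.176)^(1/1.019)
t = 64.797794^(1/1.019)

59.9491 min


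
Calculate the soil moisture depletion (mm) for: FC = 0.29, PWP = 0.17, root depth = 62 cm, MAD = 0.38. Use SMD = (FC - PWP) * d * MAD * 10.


SMD = (FC - PWP) * d * MAD * 10
SMD = (0.29 - 0.17) * 62 * 0.38 * 10
SMD = 0.1200 * 62 * 0.38 * 10

28.2720 mm


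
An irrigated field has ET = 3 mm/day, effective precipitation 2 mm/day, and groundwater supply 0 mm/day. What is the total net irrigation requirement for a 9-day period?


Daily deficit = ET - Pe - GW = 3 - 2 - 0 = 1 mm/day
NIR = 1 * 9 = 9 mm

9.0000 mm


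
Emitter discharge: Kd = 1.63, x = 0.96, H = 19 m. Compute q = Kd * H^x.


q = Kd * H^x = 1.63 * 19^0.96 = 1.63 * 16.888981

27.5290 L/h


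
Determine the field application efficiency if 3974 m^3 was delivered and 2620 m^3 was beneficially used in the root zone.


Ea = V_root / V_field * 100 = 2620 / 3974 * 100 = 65.9285%

65.9285 %


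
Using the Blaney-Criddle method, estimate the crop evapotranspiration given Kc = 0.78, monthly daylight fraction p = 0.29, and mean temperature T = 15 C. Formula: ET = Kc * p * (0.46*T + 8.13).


ET = Kc * p * (0.46*T + 8.13)
ET = 0.78 * 0.29 * (0.46*15 + 8.13)
ET = 0.78 * 0.29 * 15.0300

3.3998 mm/day


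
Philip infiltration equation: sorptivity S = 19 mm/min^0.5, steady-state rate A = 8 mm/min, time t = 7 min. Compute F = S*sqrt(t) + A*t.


F = S*sqrt(t) + A*t
F = 19*sqrt(7) + 8*7
F = 19*2.645751 + 56

106.2693 mm


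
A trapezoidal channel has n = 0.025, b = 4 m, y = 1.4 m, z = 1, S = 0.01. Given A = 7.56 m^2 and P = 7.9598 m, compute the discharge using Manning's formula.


R = A/P = 7.56/7.9598 = 0.949773
Q = (1/0.025) * 7.56 * 0.949773^(2/3) * 0.01^0.5

29.2188 m^3/s


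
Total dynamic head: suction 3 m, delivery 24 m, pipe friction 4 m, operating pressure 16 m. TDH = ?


TDH = Hs + Hd + hf + Hp = 3 + 24 + 4 + 16 = 47

47 m


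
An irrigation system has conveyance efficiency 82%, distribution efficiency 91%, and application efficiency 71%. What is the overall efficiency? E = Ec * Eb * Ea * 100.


Ec = 0.82, Eb = 0.91, Ea = 0.71
E = 0.82 * 0.91 * 0.71 * 100 = 52.9802%

52.9802 %


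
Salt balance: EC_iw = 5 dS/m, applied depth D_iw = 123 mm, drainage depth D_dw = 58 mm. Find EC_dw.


EC_dw = EC_iw * D_iw / D_dw
EC_dw = 5 * 123 / 58
EC_dw = 615 / 58

10.6034 dS/m


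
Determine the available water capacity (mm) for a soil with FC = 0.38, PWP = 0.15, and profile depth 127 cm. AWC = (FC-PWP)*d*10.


AWC = (FC - PWP) * d * 10
AWC = (0.38 - 0.15) * 127 * 10
AWC = 0.2300 * 127 * 10

292.1000 mm


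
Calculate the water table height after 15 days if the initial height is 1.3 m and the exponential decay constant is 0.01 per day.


m = m0 * exp(-k*t)
m = 1.3 * exp(-0.01 * 15)
m = 1.3 * exp(-0.1500)

1.1189 m


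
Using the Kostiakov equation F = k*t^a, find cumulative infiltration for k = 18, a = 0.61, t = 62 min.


F = k * t^a = 18 * 62^0.61
F = 18 * 12.398208

223.1677 mm


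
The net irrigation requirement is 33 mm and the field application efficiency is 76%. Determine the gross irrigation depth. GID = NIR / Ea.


Ea = 76% = 0.76
GID = NIR / Ea = 33 / 0.76 = 43.4211 mm

43.4211 mm


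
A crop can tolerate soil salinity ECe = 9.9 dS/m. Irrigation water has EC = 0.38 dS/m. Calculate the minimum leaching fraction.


LR = ECiw / (5*ECe - ECiw)
LR = 0.38 / (5*9.9 - 0.38)
LR = 0.38 / 49.1200

0.0077


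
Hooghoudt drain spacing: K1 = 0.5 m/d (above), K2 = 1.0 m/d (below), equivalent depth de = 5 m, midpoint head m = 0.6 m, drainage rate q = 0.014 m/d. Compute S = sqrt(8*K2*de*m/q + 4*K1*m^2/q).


S^2 = 8*K2*de*m/q + 4*K1*m^2/q
S^2 = 8*1.0*5*0.6/0.014 + 4*0.5*0.6^2/0.014
S = sqrt(1765.7143)

42.0204 m


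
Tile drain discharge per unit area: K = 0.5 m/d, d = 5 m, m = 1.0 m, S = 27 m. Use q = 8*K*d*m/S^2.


q = 8*K*d*m/S^2
q = 8*0.5*5*1.0/27^2
q = 20.0000 / 729

0.0274 m/d


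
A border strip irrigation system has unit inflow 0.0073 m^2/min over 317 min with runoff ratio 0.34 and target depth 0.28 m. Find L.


L = q*t/((1+r)*Z)
L = 0.0073*317/((1+0.34)*0.28)
L = 2.3141/0.3752

6.1676 m


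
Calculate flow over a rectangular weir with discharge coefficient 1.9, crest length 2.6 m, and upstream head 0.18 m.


Q = C * L * H^(3/2) = 1.9 * 2.6 * 0.18^1.5 = 1.9 * 2.6 * 0.076368

0.3773 m^3/s


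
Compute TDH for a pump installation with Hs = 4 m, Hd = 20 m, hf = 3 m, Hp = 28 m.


TDH = Hs + Hd + hf + Hp = 4 + 20 + 3 + 28 = 55

55 m


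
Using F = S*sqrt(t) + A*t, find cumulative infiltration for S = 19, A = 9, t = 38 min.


F = S*sqrt(t) + A*t
F = 19*sqrt(38) + 9*38
F = 19*6.164414 + 342

459.1239 mm


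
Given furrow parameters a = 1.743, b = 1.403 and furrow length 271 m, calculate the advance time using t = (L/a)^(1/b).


t = (L/a)^(1/b)
t = (271/1.743)^(1/1.403)
t = 155.479059^(1/1.403)

36.4865 min


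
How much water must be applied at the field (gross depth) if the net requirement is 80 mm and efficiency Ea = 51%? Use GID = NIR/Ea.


Ea = 51% = 0.51
GID = NIR / Ea = 80 / 0.51 = 156.8627 mm

156.8627 mm


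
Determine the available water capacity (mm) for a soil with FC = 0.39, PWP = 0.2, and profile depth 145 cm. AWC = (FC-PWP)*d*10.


AWC = (FC - PWP) * d * 10
AWC = (0.39 - 0.2) * 145 * 10
AWC = 0.1900 * 145 * 10

275.5000 mm


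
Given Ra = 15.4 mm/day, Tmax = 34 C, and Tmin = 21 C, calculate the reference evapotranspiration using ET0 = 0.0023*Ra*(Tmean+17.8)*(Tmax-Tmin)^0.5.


Tmean = (Tmax + Tmin)/2 = (34 + 21)/2 = 27.5
ET0 = 0.0023 * 15.4 * (27.5 + 17.8) * sqrt(34 - 21)
ET0 = 0.0023 * 15.4 * 45.3 * 3.605551

5.7852 mm/day


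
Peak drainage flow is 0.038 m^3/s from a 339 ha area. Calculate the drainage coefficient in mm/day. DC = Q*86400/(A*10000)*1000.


DC = Q * 86400 / (A * 10000) * 1000
DC = 0.038 * 86400 / (339 * 10000) * 1000
DC = 3283200.0000 / 3390000

0.9685 mm/day


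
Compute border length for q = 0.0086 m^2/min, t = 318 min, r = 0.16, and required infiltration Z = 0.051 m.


L = q*t/((1+r)*Z)
L = 0.0086*318/((1+0.16)*0.051)
L = 2.7348/0.05916

46.2272 m


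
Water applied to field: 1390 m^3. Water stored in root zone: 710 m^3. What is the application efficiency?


Ea = V_root / V_field * 100 = 710 / 1390 * 100 = 51.0791%

51.0791 %


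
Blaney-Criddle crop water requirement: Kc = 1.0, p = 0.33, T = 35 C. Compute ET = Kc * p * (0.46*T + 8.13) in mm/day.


ET = Kc * p * (0.46*T + 8.13)
ET = 1.0 * 0.33 * (0.46*35 + 8.13)
ET = 1.0 * 0.33 * 24.2300

7.9959 mm/day


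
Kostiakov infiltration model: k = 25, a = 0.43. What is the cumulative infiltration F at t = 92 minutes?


F = k * t^a = 25 * 92^0.43
F = 25 * 6.989221

174.7305 mm


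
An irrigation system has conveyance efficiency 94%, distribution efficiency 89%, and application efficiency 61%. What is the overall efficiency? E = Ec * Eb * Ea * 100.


Ec = 0.94, Eb = 0.89, Ea = 0.61
E = 0.94 * 0.89 * 0.61 * 100 = 51.0326%

51.0326 %


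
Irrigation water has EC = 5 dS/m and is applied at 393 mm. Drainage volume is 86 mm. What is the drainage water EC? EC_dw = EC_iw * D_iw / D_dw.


EC_dw = EC_iw * D_iw / D_dw
EC_dw = 5 * 393 / 86
EC_dw = 1965 / 86

22.8488 dS/m


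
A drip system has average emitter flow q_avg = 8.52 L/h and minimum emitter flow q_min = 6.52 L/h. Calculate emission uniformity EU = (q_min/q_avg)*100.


EU = (q_min/q_avg)*100 = (6.52/8.52)*100 = 76.5258%

76.5258 %


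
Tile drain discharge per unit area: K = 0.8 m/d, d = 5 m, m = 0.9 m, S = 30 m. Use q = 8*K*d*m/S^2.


q = 8*K*d*m/S^2
q = 8*0.8*5*0.9/30^2
q = 28.8000 / 900

0.0320 m/d


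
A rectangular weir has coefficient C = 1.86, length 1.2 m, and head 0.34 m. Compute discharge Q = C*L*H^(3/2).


Q = C * L * H^(3/2) = 1.86 * 1.2 * 0.34^1.5 = 1.86 * 1.2 * 0.198252

0.4425 m^3/s


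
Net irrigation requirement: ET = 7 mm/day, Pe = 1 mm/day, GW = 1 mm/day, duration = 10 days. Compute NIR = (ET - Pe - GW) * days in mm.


Daily deficit = ET - Pe - GW = 7 - 1 - 1 = 5 mm/day
NIR = 5 * 10 = 50 mm

50.0000 mm


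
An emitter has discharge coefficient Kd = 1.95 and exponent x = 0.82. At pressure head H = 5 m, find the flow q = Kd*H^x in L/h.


q = Kd * H^x = 1.95 * 5^0.82 = 1.95 * 3.742445

7.2978 L/h


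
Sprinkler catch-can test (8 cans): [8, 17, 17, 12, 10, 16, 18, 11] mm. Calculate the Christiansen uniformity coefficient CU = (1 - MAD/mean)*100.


mean = 13.625000 mm
MAD = 3.375000 mm
CU = (1 - 3.375000/13.625000)*100

75.2294 %


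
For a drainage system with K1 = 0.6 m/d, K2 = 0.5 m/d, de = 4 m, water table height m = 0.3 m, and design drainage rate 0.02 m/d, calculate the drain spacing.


S^2 = 8*K2*de*m/q + 4*K1*m^2/q
S^2 = 8*0.5*4*0.3/0.02 + 4*0.6*0.3^2/0.02
S = sqrt(250.8000)

15.8367 m


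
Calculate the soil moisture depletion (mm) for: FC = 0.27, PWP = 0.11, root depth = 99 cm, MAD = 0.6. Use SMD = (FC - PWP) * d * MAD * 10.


SMD = (FC - PWP) * d * MAD * 10
SMD = (0.27 - 0.11) * 99 * 0.6 * 10
SMD = 0.1600 * 99 * 0.6 * 10

95.0400 mm


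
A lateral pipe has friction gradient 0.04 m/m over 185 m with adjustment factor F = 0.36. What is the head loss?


hf = J * L * F = 0.04 * 185 * 0.36 = 2.6640 m

2.6640 m


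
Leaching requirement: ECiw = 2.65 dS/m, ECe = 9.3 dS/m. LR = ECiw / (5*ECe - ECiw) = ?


LR = ECiw / (5*ECe - ECiw)
LR = 2.65 / (5*9.3 - 2.65)
LR = 2.65 / 43.8500

0.0604


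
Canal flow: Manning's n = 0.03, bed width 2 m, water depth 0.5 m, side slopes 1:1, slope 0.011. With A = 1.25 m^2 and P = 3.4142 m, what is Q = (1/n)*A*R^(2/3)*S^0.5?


R = A/P = 1.25/3.4142 = 0.366118
Q = (1/0.03) * 1.25 * 0.366118^(2/3) * 0.011^0.5

2.2365 m^3/s


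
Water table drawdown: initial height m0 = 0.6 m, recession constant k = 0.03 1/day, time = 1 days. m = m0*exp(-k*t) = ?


m = m0 * exp(-k*t)
m = 0.6 * exp(-0.03 * 1)
m = 0.6 * exp(-0.0300)

0.5823 m


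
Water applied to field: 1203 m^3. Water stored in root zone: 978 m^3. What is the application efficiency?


Ea = V_root / V_field * 100 = 978 / 1203 * 100 = 81.2968%

81.2968 %


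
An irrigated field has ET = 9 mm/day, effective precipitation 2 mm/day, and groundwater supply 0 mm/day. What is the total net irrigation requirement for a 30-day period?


Daily deficit = ET - Pe - GW = 9 - 2 - 0 = 7 mm/day
NIR = 7 * 30 = 210 mm

210.0000 mm


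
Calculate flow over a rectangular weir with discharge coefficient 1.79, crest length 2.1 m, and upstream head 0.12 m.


Q = C * L * H^(3/2) = 1.79 * 2.1 * 0.12^1.5 = 1.79 * 2.1 * 0.041569

0.1563 m^3/s


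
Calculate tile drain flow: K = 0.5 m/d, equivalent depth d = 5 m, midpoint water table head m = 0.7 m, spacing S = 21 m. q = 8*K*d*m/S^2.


q = 8*K*d*m/S^2
q = 8*0.5*5*0.7/21^2
q = 14.0000 / 441

0.0317 m/d


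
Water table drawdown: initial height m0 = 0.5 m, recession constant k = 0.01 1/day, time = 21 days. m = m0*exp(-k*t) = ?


m = m0 * exp(-k*t)
m = 0.5 * exp(-0.01 * 21)
m = 0.5 * exp(-0.2100)

0.4053 m


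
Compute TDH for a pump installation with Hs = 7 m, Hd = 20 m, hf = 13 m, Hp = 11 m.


TDH = Hs + Hd + hf + Hp = 7 + 20 + 13 + 11 = 51

51 m


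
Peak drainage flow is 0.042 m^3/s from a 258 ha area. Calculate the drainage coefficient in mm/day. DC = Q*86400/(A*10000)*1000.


DC = Q * 86400 / (A * 10000) * 1000
DC = 0.042 * 86400 / (258 * 10000) * 1000
DC = 3628800.0000 / 2580000

1.4065 mm/day


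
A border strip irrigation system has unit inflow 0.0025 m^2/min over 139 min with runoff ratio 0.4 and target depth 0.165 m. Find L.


L = q*t/((1+r)*Z)
L = 0.0025*139/((1+0.4)*0.165)
L = 0.3475/0.231

1.5043 m


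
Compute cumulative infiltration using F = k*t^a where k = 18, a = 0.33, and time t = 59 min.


F = k * t^a = 18 * 59^0.33
F = 18 * 3.840442

69.1280 mm


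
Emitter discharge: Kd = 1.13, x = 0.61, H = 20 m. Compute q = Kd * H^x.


q = Kd * H^x = 1.13 * 20^0.61 = 1.13 * 6.217679

7.0260 L/h


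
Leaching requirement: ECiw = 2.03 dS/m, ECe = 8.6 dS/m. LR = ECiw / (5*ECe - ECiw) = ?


LR = ECiw / (5*ECe - ECiw)
LR = 2.03 / (5*8.6 - 2.03)
LR = 2.03 / 40.9700

0.0495


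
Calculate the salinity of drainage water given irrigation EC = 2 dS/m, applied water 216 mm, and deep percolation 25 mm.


EC_dw = EC_iw * D_iw / D_dw
EC_dw = 2 * 216 / 25
EC_dw = 432 / 25

17.2800 dS/m


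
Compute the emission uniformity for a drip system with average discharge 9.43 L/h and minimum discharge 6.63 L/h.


EU = (q_min/q_avg)*100 = (6.63/9.43)*100 = 70.3075%

70.3075 %


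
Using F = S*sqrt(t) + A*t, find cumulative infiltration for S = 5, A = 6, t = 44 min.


F = S*sqrt(t) + A*t
F = 5*sqrt(44) + 6*44
F = 5*6.633250 + 264

297.1662 mm


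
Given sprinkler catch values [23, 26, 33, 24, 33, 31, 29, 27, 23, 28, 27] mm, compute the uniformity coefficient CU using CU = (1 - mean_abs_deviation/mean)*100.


mean = 27.636364 mm
MAD = 2.876033 mm
CU = (1 - 2.876033/27.636364)*100

89.5933 %


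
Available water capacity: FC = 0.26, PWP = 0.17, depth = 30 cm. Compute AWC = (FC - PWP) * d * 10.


AWC = (FC - PWP) * d * 10
AWC = (0.26 - 0.17) * 30 * 10
AWC = 0.0900 * 30 * 10

27.0000 mm


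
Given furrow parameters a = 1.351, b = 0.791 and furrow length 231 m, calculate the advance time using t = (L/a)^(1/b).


t = (L/a)^(1/b)
t = (231/1.351)^(1/0.791)
t = 170.984456^(1/0.791)

665.2027 min


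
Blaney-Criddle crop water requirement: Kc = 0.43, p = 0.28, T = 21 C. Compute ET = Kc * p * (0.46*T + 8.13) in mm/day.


ET = Kc * p * (0.46*T + 8.13)
ET = 0.43 * 0.28 * (0.46*21 + 8.13)
ET = 0.43 * 0.28 * 17.7900

2.1419 mm/day


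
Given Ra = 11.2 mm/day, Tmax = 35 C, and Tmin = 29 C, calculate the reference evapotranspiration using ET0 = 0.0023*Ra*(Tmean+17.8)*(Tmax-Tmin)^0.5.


Tmean = (Tmax + Tmin)/2 = (35 + 29)/2 = 32.0
ET0 = 0.0023 * 11.2 * (32.0 + 17.8) * sqrt(35 - 29)
ET0 = 0.0023 * 11.2 * 49.8 * 2.449490

3.1423 mm/day


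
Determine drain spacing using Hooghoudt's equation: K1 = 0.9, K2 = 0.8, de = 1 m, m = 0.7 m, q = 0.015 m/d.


S^2 = 8*K2*de*m/q + 4*K1*m^2/q
S^2 = 8*0.8*1*0.7/0.015 + 4*0.9*0.7^2/0.015
S = sqrt(416.2667)

20.4026 m


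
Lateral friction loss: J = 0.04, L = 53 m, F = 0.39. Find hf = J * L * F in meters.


hf = J * L * F = 0.04 * 53 * 0.39 = 0.8268 m

0.8268 m


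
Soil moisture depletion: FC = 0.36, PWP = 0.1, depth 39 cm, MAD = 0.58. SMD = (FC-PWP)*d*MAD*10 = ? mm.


SMD = (FC - PWP) * d * MAD * 10
SMD = (0.36 - 0.1) * 39 * 0.58 * 10
SMD = 0.2600 * 39 * 0.58 * 10

58.8120 mm


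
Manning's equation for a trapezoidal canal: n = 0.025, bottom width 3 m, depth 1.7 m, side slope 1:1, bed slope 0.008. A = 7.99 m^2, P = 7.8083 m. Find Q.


R = A/P = 7.99/7.8083 = 1.023270
Q = (1/0.025) * 7.99 * 1.023270^(2/3) * 0.008^0.5

29.0277 m^3/s


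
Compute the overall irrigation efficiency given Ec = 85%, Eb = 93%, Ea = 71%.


Ec = 0.85, Eb = 0.93, Ea = 0.71
E = 0.85 * 0.93 * 0.71 * 100 = 56.1255%

56.1255 %


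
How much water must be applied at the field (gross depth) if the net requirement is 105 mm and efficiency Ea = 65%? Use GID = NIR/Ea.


Ea = 65% = 0.65
GID = NIR / Ea = 105 / 0.65 = 161.5385 mm

161.5385 mm


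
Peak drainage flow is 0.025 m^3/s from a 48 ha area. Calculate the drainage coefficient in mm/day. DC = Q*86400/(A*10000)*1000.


DC = Q * 86400 / (A * 10000) * 1000
DC = 0.025 * 86400 / (48 * 10000) * 1000
DC = 2160000.0000 / 480000

4.5000 mm/day


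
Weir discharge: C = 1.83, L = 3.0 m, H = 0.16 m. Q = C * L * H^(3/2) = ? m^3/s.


Q = C * L * H^(3/2) = 1.83 * 3.0 * 0.16^1.5 = 1.83 * 3.0 * 0.064000

0.3514 m^3/s


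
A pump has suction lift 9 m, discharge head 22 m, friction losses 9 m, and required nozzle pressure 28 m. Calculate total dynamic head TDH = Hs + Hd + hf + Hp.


TDH = Hs + Hd + hf + Hp = 9 + 22 + 9 + 28 = 68

68 m


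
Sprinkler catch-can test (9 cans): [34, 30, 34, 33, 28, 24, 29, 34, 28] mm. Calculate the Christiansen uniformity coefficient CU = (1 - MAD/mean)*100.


mean = 30.444444 mm
MAD = 2.938272 mm
CU = (1 - 2.938272/30.444444)*100

90.3487 %


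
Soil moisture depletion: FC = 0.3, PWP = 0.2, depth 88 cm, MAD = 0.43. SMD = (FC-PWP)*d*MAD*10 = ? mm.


SMD = (FC - PWP) * d * MAD * 10
SMD = (0.3 - 0.2) * 88 * 0.43 * 10
SMD = 0.1000 * 88 * 0.43 * 10

37.8400 mm


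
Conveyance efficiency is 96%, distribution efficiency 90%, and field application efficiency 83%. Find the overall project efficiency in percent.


Ec = 0.96, Eb = 0.9, Ea = 0.83
E = 0.96 * 0.9 * 0.83 * 100 = 71.7120%

71.7120 %


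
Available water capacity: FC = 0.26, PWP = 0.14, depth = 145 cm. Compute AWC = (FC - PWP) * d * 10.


AWC = (FC - PWP) * d * 10
AWC = (0.26 - 0.14) * 145 * 10
AWC = 0.1200 * 145 * 10

174.0000 mm


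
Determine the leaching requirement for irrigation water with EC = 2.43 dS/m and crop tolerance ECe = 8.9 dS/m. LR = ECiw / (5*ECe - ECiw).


LR = ECiw / (5*ECe - ECiw)
LR = 2.43 / (5*8.9 - 2.43)
LR = 2.43 / 42.0700

0.0578


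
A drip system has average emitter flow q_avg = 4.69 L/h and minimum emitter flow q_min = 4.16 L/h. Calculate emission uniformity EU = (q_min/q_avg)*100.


EU = (q_min/q_avg)*100 = (4.16/4.69)*100 = 88.6994%

88.6994 %


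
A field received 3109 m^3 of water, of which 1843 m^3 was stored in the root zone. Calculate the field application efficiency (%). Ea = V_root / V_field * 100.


Ea = V_root / V_field * 100 = 1843 / 3109 * 100 = 59.2795%

59.2795 %


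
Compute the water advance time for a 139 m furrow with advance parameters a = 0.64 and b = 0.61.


t = (L/a)^(1/b)
t = (139/0.64)^(1/0.61)
t = 217.187500^(1/0.61)

6774.4925 min


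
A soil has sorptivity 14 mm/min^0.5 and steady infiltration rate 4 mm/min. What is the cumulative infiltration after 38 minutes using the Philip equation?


F = S*sqrt(t) + A*t
F = 14*sqrt(38) + 4*38
F = 14*6.164414 + 152

238.3018 mm


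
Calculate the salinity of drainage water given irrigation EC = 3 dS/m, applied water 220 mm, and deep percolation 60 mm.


EC_dw = EC_iw * D_iw / D_dw
EC_dw = 3 * 220 / 60
EC_dw = 660 / 60

11.0000 dS/m


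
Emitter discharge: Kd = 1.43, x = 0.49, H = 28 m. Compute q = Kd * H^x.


q = Kd * H^x = 1.43 * 28^0.49 = 1.43 * 5.118084

7.3189 L/h


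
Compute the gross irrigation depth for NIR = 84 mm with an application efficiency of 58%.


Ea = 58% = 0.58
GID = NIR / Ea = 84 / 0.58 = 144.8276 mm

144.8276 mm


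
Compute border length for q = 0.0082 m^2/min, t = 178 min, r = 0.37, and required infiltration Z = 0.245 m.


L = q*t/((1+r)*Z)
L = 0.0082*178/((1+0.37)*0.245)
L = 1.4596/0.33565

4.3486 m


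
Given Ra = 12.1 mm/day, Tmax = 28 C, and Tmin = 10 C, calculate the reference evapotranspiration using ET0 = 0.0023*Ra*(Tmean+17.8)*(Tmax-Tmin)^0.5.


Tmean = (Tmax + Tmin)/2 = (28 + 10)/2 = 19.0
ET0 = 0.0023 * 12.1 * (19.0 + 17.8) * sqrt(28 - 10)
ET0 = 0.0023 * 12.1 * 36.8 * 4.242641

4.3451 mm/day


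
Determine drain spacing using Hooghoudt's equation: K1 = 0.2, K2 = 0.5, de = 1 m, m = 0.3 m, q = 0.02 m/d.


S^2 = 8*K2*de*m/q + 4*K1*m^2/q
S^2 = 8*0.5*1*0.3/0.02 + 4*0.2*0.3^2/0.02
S = sqrt(63.6000)

7.9750 m


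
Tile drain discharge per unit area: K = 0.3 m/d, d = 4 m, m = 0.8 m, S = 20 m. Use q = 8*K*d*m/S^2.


q = 8*K*d*m/S^2
q = 8*0.3*4*0.8/20^2
q = 7.6800 / 400

0.0192 m/d


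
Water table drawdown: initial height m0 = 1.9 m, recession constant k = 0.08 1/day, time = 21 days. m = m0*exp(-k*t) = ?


m = m0 * exp(-k*t)
m = 1.9 * exp(-0.08 * 21)
m = 1.9 * exp(-1.6800)

0.3541 m


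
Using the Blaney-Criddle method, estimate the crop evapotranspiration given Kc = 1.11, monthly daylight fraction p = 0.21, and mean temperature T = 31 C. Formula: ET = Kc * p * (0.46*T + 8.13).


ET = Kc * p * (0.46*T + 8.13)
ET = 1.11 * 0.21 * (0.46*31 + 8.13)
ET = 1.11 * 0.21 * 22.3900

5.2191 mm/day


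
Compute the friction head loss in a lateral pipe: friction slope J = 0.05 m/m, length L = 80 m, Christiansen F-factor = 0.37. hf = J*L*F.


hf = J * L * F = 0.05 * 80 * 0.37 = 1.4800 m

1.4800 m


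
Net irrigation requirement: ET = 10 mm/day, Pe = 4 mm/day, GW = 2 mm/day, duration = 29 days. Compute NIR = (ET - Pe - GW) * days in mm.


Daily deficit = ET - Pe - GW = 10 - 4 - 2 = 4 mm/day
NIR = 4 * 29 = 116 mm

116.0000 mm


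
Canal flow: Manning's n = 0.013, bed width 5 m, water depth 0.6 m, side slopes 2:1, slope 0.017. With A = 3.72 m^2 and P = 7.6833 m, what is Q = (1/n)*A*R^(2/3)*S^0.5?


R = A/P = 3.72/7.6833 = 0.484167
Q = (1/0.013) * 3.72 * 0.484167^(2/3) * 0.017^0.5

23.0049 m^3/s


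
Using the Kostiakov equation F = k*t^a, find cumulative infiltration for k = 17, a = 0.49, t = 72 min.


F = k * t^a = 17 * 72^0.49
F = 17 * 8.130045

138.2108 mm


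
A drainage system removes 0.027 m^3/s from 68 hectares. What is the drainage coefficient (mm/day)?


DC = Q * 86400 / (A * 10000) * 1000
DC = 0.027 * 86400 / (68 * 10000) * 1000
DC = 2332800.0000 / 680000

3.4306 mm/day


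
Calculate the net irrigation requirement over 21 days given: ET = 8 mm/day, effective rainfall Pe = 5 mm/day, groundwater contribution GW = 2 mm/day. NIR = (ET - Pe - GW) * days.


Daily deficit = ET - Pe - GW = 8 - 5 - 2 = 1 mm/day
NIR = 1 * 21 = 21 mm

21.0000 mm


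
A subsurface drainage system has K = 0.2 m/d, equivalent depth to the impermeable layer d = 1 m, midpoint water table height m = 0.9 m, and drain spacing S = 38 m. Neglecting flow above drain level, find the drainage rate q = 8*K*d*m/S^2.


q = 8*K*d*m/S^2
q = 8*0.2*1*0.9/38^2
q = 1.4400 / 1444

9.9723e-04 m/d


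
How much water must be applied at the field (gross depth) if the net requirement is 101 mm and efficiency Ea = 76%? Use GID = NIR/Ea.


Ea = 76% = 0.76
GID = NIR / Ea = 101 / 0.76 = 132.8947 mm

132.8947 mm


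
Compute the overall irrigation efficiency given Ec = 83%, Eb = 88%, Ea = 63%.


Ec = 0.83, Eb = 0.88, Ea = 0.63
E = 0.83 * 0.88 * 0.63 * 100 = 46.0152%

46.0152 %


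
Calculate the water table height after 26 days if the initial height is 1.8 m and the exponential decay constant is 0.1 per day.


m = m0 * exp(-k*t)
m = 1.8 * exp(-0.1 * 26)
m = 1.8 * exp(-2.6000)

0.1337 m


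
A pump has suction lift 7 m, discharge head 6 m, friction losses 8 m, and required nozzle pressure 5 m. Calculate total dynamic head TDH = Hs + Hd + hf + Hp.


TDH = Hs + Hd + hf + Hp = 7 + 6 + 8 + 5 = 26

26 m


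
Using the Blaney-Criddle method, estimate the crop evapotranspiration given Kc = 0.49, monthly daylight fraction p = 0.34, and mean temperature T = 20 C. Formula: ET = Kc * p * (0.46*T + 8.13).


ET = Kc * p * (0.46*T + 8.13)
ET = 0.49 * 0.34 * (0.46*20 + 8.13)
ET = 0.49 * 0.34 * 17.3300

2.8872 mm/day


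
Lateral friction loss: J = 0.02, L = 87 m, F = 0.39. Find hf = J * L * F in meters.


hf = J * L * F = 0.02 * 87 * 0.39 = 0.6786 m

0.6786 m


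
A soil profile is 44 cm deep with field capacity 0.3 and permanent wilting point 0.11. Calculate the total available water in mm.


AWC = (FC - PWP) * d * 10
AWC = (0.3 - 0.11) * 44 * 10
AWC = 0.1900 * 44 * 10

83.6000 mm


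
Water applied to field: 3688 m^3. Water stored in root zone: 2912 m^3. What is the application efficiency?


Ea = V_root / V_field * 100 = 2912 / 3688 * 100 = 78.9588%

78.9588 %


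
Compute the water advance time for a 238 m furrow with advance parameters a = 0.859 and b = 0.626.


t = (L/a)^(1/b)
t = (238/0.859)^(1/0.626)
t = 277.066356^(1/0.626)

7977.9451 min


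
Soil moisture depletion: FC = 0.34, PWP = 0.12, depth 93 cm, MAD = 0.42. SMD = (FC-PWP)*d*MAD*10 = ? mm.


SMD = (FC - PWP) * d * MAD * 10
SMD = (0.34 - 0.12) * 93 * 0.42 * 10
SMD = 0.2200 * 93 * 0.42 * 10

85.9320 mm


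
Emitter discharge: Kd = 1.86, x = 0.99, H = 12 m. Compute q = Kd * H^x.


q = Kd * H^x = 1.86 * 12^0.99 = 1.86 * 11.705486

21.7722 L/h


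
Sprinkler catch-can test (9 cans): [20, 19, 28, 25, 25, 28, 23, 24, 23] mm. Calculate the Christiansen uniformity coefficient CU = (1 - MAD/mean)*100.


mean = 23.888889 mm
MAD = 2.345679 mm
CU = (1 - 2.345679/23.888889)*100

90.1809 %


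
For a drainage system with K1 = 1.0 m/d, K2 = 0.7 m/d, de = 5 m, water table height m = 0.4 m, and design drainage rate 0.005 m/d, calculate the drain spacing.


S^2 = 8*K2*de*m/q + 4*K1*m^2/q
S^2 = 8*0.7*5*0.4/0.005 + 4*1.0*0.4^2/0.005
S = sqrt(2368.0000)

48.6621 m


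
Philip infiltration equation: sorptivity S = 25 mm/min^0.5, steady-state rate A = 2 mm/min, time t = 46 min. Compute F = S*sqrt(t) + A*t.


F = S*sqrt(t) + A*t
F = 25*sqrt(46) + 2*46
F = 25*6.782330 + 92

261.5582 mm


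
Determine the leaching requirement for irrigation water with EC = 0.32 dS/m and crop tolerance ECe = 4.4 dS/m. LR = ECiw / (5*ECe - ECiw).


LR = ECiw / (5*ECe - ECiw)
LR = 0.32 / (5*4.4 - 0.32)
LR = 0.32 / 21.6800

0.0148


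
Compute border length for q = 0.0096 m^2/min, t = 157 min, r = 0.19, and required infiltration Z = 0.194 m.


L = q*t/((1+r)*Z)
L = 0.0096*157/((1+0.19)*0.194)
L = 1.5072/0.23086

6.5286 m


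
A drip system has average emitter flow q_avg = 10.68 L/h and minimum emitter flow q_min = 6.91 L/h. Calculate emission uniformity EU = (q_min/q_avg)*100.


EU = (q_min/q_avg)*100 = (6.91/10.68)*100 = 64.7004%

64.7004 %


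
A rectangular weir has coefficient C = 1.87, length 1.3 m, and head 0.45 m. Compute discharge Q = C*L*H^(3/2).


Q = C * L * H^(3/2) = 1.87 * 1.3 * 0.45^1.5 = 1.87 * 1.3 * 0.301869

0.7338 m^3/s


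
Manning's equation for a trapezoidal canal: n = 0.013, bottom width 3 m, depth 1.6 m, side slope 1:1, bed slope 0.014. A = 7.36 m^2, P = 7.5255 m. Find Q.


R = A/P = 7.36/7.5255 = 0.978008
Q = (1/0.013) * 7.36 * 0.978008^(2/3) * 0.014^0.5

66.0025 m^3/s


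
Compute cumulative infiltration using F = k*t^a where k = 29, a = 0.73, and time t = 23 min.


F = k * t^a = 29 * 23^0.73
F = 29 * 9.864188

286.0615 mm


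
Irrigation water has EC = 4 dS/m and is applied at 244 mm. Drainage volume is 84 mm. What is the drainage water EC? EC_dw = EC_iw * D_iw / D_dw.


EC_dw = EC_iw * D_iw / D_dw
EC_dw = 4 * 244 / 84
EC_dw = 976 / 84

11.6190 dS/m


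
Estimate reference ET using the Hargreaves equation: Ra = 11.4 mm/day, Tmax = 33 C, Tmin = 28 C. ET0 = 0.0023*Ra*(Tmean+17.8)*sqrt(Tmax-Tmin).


Tmean = (Tmax + Tmin)/2 = (33 + 28)/2 = 30.5
ET0 = 0.0023 * 11.4 * (30.5 + 17.8) * sqrt(33 - 28)
ET0 = 0.0023 * 11.4 * 48.3 * 2.236068

2.8318 mm/day


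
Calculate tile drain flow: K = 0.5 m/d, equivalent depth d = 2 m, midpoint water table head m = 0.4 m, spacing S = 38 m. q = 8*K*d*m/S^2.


q = 8*K*d*m/S^2
q = 8*0.5*2*0.4/38^2
q = 3.2000 / 1444

0.0022 m/d


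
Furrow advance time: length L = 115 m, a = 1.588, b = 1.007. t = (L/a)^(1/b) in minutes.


t = (L/a)^(1/b)
t = (115/1.588)^(1/1.007)
t = 72.418136^(1/1.007)

70.2941 min


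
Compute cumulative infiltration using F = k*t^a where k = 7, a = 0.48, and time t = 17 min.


F = k * t^a = 7 * 17^0.48
F = 7 * 3.895969

27.2718 mm


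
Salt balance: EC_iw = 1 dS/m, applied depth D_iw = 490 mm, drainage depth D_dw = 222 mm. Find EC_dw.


EC_dw = EC_iw * D_iw / D_dw
EC_dw = 1 * 490 / 222
EC_dw = 490 / 222

2.2072 dS/m


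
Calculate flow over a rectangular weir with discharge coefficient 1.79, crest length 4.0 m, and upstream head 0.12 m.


Q = C * L * H^(3/2) = 1.79 * 4.0 * 0.12^1.5 = 1.79 * 4.0 * 0.041569

0.2976 m^3/s


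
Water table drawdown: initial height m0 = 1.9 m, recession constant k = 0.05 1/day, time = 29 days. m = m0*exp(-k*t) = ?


m = m0 * exp(-k*t)
m = 1.9 * exp(-0.05 * 29)
m = 1.9 * exp(-1.4500)

0.4457 m


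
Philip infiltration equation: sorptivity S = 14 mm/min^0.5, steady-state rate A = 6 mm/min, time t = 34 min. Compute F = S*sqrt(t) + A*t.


F = S*sqrt(t) + A*t
F = 14*sqrt(34) + 6*34
F = 14*5.830952 + 204

285.6333 mm


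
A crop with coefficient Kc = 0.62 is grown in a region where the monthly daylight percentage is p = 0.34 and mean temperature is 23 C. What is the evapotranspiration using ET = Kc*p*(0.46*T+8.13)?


ET = Kc * p * (0.46*T + 8.13)
ET = 0.62 * 0.34 * (0.46*23 + 8.13)
ET = 0.62 * 0.34 * 18.7100

3.9441 mm/day


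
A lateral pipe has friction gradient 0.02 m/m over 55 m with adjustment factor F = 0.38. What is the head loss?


hf = J * L * F = 0.02 * 55 * 0.38 = 0.4180 m

0.4180 m


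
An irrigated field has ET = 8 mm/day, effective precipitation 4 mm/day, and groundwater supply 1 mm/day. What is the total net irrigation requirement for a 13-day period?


Daily deficit = ET - Pe - GW = 8 - 4 - 1 = 3 mm/day
NIR = 3 * 13 = 39 mm

39.0000 mm


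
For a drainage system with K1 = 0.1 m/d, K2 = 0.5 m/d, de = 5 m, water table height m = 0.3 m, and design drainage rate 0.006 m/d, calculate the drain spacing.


S^2 = 8*K2*de*m/q + 4*K1*m^2/q
S^2 = 8*0.5*5*0.3/0.006 + 4*0.1*0.3^2/0.006
S = sqrt(1006.0000)

31.7175 m


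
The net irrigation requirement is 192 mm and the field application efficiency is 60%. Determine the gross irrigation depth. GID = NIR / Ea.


Ea = 60% = 0.6
GID = NIR / Ea = 192 / 0.6 = 320.0000 mm

320.0000 mm


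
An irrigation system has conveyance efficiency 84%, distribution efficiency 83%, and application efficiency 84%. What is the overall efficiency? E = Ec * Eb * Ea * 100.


Ec = 0.84, Eb = 0.83, Ea = 0.84
E = 0.84 * 0.83 * 0.84 * 100 = 58.5648%

58.5648 %


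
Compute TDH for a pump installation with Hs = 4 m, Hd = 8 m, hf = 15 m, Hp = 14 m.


TDH = Hs + Hd + hf + Hp = 4 + 8 + 15 + 14 = 41

41 m


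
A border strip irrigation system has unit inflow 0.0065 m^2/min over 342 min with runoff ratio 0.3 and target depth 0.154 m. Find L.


L = q*t/((1+r)*Z)
L = 0.0065*342/((1+0.3)*0.154)
L = 2.223/0.2002

11.1039 m


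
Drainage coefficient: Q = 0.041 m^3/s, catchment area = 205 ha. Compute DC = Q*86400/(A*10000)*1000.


DC = Q * 86400 / (A * 10000) * 1000
DC = 0.041 * 86400 / (205 * 10000) * 1000
DC = 3542400.0000 / 2050000

1.7280 mm/day


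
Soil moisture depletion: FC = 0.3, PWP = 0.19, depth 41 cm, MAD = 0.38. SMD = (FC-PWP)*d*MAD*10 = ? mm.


SMD = (FC - PWP) * d * MAD * 10
SMD = (0.3 - 0.19) * 41 * 0.38 * 10
SMD = 0.1100 * 41 * 0.38 * 10

17.1380 mm


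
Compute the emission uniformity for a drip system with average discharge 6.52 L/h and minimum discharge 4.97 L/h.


EU = (q_min/q_avg)*100 = (4.97/6.52)*100 = 76.2270%

76.2270 %


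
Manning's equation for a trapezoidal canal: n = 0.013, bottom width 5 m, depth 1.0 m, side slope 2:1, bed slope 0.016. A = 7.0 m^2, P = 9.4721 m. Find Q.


R = A/P = 7.0/9.4721 = 0.739012
Q = (1/0.013) * 7.0 * 0.739012^(2/3) * 0.016^0.5

55.6736 m^3/s


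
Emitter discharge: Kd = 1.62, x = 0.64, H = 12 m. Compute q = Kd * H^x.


q = Kd * H^x = 1.62 * 12^0.64 = 1.62 * 4.905418

7.9468 L/h


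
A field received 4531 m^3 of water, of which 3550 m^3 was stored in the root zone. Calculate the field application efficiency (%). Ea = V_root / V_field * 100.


Ea = V_root / V_field * 100 = 3550 / 4531 * 100 = 78.3492%

78.3492 %


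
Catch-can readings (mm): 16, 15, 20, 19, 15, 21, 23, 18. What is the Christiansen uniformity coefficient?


mean = 18.375000 mm
MAD = 2.375000 mm
CU = (1 - 2.375000/18.375000)*100

87.0748 %


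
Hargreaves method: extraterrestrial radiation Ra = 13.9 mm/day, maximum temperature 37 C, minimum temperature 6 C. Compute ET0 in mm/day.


Tmean = (Tmax + Tmin)/2 = (37 + 6)/2 = 21.5
ET0 = 0.0023 * 13.9 * (21.5 + 17.8) * sqrt(37 - 6)
ET0 = 0.0023 * 13.9 * 39.3 * 5.567764

6.9955 mm/day


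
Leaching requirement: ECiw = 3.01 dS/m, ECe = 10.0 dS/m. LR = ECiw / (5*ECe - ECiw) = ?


LR = ECiw / (5*ECe - ECiw)
LR = 3.01 / (5*10.0 - 3.01)
LR = 3.01 / 46.9900

0.0641


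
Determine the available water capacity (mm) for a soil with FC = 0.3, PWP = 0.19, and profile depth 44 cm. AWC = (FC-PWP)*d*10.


AWC = (FC - PWP) * d * 10
AWC = (0.3 - 0.19) * 44 * 10
AWC = 0.1100 * 44 * 10

48.4000 mm


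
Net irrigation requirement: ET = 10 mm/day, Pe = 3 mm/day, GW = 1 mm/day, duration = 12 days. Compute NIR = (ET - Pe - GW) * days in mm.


Daily deficit = ET - Pe - GW = 10 - 3 - 1 = 6 mm/day
NIR = 6 * 12 = 72 mm

72.0000 mm


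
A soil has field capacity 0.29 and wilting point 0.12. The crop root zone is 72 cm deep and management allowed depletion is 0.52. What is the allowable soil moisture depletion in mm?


SMD = (FC - PWP) * d * MAD * 10
SMD = (0.29 - 0.12) * 72 * 0.52 * 10
SMD = 0.1700 * 72 * 0.52 * 10

63.6480 mm


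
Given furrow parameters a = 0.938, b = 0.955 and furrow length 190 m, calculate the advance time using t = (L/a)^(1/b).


t = (L/a)^(1/b)
t = (190/0.938)^(1/0.955)
t = 202.558635^(1/0.955)

260.1575 min


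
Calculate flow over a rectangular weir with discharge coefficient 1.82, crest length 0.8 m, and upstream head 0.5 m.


Q = C * L * H^(3/2) = 1.82 * 0.8 * 0.5^1.5 = 1.82 * 0.8 * 0.353553

0.5148 m^3/s


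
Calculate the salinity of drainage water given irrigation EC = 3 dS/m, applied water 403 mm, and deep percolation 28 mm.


EC_dw = EC_iw * D_iw / D_dw
EC_dw = 3 * 403 / 28
EC_dw = 1209 / 28

43.1786 dS/m


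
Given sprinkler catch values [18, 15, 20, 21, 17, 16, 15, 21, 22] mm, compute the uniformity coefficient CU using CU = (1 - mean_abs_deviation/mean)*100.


mean = 18.333333 mm
MAD = 2.370370 mm
CU = (1 - 2.370370/18.333333)*100

87.0707 %


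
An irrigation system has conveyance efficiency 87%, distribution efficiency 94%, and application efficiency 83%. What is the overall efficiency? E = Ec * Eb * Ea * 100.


Ec = 0.87, Eb = 0.94, Ea = 0.83
E = 0.87 * 0.94 * 0.83 * 100 = 67.8774%

67.8774 %


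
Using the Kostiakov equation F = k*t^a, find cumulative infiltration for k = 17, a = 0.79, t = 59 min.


F = k * t^a = 17 * 59^0.79
F = 17 * 25.059540

426.0122 mm


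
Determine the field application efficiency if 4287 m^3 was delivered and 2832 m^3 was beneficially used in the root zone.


Ea = V_root / V_field * 100 = 2832 / 4287 * 100 = 66.0602%

66.0602 %


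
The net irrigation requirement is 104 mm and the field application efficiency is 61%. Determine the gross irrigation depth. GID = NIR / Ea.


Ea = 61% = 0.61
GID = NIR / Ea = 104 / 0.61 = 170.4918 mm

170.4918 mm


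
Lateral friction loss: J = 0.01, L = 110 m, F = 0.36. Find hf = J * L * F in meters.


hf = J * L * F = 0.01 * 110 * 0.36 = 0.3960 m

0.3960 m


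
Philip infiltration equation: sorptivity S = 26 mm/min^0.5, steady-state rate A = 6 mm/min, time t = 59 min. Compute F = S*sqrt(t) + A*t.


F = S*sqrt(t) + A*t
F = 26*sqrt(59) + 6*59
F = 26*7.681146 + 354

553.7098 mm


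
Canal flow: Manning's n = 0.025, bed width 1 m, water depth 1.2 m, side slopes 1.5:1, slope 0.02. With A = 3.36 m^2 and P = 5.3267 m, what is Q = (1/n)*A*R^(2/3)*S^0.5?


R = A/P = 3.36/5.3267 = 0.630785
Q = (1/0.025) * 3.36 * 0.630785^(2/3) * 0.02^0.5

13.9798 m^3/s


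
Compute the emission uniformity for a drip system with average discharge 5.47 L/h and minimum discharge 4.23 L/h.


EU = (q_min/q_avg)*100 = (4.23/5.47)*100 = 77.3309%

77.3309 %


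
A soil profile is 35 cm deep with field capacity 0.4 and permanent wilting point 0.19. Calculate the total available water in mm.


AWC = (FC - PWP) * d * 10
AWC = (0.4 - 0.19) * 35 * 10
AWC = 0.2100 * 35 * 10

73.5000 mm


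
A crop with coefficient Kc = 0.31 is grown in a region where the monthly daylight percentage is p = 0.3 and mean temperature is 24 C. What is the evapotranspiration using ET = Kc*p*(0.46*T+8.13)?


ET = Kc * p * (0.46*T + 8.13)
ET = 0.31 * 0.3 * (0.46*24 + 8.13)
ET = 0.31 * 0.3 * 19.1700

1.7828 mm/day


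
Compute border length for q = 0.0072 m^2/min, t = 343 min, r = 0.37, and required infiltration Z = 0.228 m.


L = q*t/((1+r)*Z)
L = 0.0072*343/((1+0.37)*0.228)
L = 2.4696/0.31236

7.9063 m


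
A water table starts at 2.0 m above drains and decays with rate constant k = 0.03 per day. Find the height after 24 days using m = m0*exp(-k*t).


m = m0 * exp(-k*t)
m = 2.0 * exp(-0.03 * 24)
m = 2.0 * exp(-0.7200)

0.9735 m


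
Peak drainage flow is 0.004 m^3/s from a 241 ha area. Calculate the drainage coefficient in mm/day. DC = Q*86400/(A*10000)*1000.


DC = Q * 86400 / (A * 10000) * 1000
DC = 0.004 * 86400 / (241 * 10000) * 1000
DC = 345600.0000 / 2410000

0.1434 mm/day


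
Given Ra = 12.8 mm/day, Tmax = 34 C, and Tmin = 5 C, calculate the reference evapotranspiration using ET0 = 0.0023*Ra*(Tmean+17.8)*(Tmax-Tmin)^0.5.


Tmean = (Tmax + Tmin)/2 = (34 + 5)/2 = 19.5
ET0 = 0.0023 * 12.8 * (19.5 + 17.8) * sqrt(34 - 5)
ET0 = 0.0023 * 12.8 * 37.3 * 5.385165

5.9135 mm/day


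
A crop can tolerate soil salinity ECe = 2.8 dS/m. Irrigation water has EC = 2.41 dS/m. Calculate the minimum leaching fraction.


LR = ECiw / (5*ECe - ECiw)
LR = 2.41 / (5*2.8 - 2.41)
LR = 2.41 / 11.5900

0.2079


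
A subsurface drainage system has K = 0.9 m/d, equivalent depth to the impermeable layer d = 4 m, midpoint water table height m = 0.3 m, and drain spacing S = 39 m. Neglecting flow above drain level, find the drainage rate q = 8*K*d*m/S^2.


q = 8*K*d*m/S^2
q = 8*0.9*4*0.3/39^2
q = 8.6400 / 1521

0.0057 m/d


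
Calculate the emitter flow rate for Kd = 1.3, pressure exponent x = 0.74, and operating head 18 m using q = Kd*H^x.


q = Kd * H^x = 1.3 * 18^0.74 = 1.3 * 8.489882

11.0368 L/h


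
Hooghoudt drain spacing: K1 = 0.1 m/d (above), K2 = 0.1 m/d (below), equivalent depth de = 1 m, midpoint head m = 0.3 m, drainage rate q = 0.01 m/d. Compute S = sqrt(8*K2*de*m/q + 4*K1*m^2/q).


S^2 = 8*K2*de*m/q + 4*K1*m^2/q
S^2 = 8*0.1*1*0.3/0.01 + 4*0.1*0.3^2/0.01
S = sqrt(27.6000)

5.2536 m


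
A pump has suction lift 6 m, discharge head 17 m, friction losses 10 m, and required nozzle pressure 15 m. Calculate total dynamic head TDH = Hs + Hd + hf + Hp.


TDH = Hs + Hd + hf + Hp = 6 + 17 + 10 + 15 = 48

48 m


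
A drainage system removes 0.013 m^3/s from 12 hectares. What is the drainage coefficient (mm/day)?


DC = Q * 86400 / (A * 10000) * 1000
DC = 0.013 * 86400 / (12 * 10000) * 1000
DC = 1123200.0000 / 120000

9.3600 mm/day


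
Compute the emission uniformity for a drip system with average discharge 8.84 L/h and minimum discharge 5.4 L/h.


EU = (q_min/q_avg)*100 = (5.4/8.84)*100 = 61.0860%

61.0860 %
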